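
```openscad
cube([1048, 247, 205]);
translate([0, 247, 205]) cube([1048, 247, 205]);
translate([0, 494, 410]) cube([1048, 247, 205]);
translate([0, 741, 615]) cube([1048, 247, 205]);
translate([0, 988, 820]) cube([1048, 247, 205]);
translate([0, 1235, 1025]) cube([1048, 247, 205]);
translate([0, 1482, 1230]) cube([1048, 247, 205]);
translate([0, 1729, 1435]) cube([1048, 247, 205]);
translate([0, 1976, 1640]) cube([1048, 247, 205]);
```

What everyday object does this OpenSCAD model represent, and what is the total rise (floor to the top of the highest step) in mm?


A staircase. The total rise is 1845 mm.

9 identical blocks, each offset up and back from the previous — a staircase. Each step is 205 mm tall and there are 9 of them, so the total rise is 9 × 205 = 1845 mm.


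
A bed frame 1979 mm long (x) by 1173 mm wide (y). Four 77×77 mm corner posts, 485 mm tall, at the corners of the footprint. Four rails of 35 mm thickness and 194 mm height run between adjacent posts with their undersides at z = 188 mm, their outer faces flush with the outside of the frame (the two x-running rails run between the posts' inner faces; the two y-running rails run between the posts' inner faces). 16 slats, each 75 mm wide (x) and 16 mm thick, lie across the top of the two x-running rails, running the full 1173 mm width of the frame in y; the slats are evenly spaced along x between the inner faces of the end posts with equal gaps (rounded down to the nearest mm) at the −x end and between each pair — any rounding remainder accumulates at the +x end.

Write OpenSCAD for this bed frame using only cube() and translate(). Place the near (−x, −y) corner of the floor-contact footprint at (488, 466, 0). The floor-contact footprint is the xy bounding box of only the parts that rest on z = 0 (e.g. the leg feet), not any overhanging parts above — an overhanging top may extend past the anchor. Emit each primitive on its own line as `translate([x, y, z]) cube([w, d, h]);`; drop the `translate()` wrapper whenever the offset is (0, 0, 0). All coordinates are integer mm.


translate([488, 466, 0]) cube([77, 77, 485]);
translate([488, 1562, 0]) cube([77, 77, 485]);
translate([2390, 466, 0]) cube([77, 77, 485]);
translate([2390, 1562, 0]) cube([77, 77, 485]);
translate([565, 466, 188]) cube([1825, 35, 194]);
translate([565, 1604, 188]) cube([1825, 35, 194]);
translate([488, 543, 188]) cube([35, 1019, 194]);
translate([2432, 543, 188]) cube([35, 1019, 194]);
translate([601, 466, 382]) cube([75, 1173, 16]);
translate([712, 466, 382]) cube([75, 1173, 16]);
translate([823, 466, 382]) cube([75, 1173, 16]);
translate([934, 466, 382]) cube([75, 1173, 16]);
translate([1045, 466, 382]) cube([75, 1173, 16]);
translate([1156, 466, 382]) cube([75, 1173, 16]);
translate([1267, 466, 382]) cube([75, 1173, 16]);
translate([1378, 466, 382]) cube([75, 1173, 16]);
translate([1489, 466, 382]) cube([75, 1173, 16]);
translate([1600, 466, 382]) cube([75, 1173, 16]);
translate([1711, 466, 382]) cube([75, 1173, 16]);
translate([1822, 466, 382]) cube([75, 1173, 16]);
translate([1933, 466, 382]) cube([75, 1173, 16]);
translate([2044, 466, 382]) cube([75, 1173, 16]);
translate([2155, 466, 382]) cube([75, 1173, 16]);
translate([2266, 466, 382]) cube([75, 1173, 16]);


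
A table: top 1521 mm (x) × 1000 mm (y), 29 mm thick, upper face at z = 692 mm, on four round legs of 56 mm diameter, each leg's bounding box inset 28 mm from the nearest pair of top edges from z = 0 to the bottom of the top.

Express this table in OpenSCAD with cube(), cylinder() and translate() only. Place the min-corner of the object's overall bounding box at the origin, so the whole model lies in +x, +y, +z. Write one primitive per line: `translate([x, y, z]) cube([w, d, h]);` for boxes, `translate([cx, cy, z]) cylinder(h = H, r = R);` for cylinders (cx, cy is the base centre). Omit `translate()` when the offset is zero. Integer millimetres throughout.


// leg_h = 692 - 29 = 663
translate([0, 0, 663]) cube([1521, 1000, 29]);
translate([56, 56, 0]) cylinder(h = 663, r = 28);
translate([1465, 56, 0]) cylinder(h = 663, r = 28);
translate([56, 944, 0]) cylinder(h = 663, r = 28);
translate([1465, 944, 0]) cylinder(h = 663, r = 28);


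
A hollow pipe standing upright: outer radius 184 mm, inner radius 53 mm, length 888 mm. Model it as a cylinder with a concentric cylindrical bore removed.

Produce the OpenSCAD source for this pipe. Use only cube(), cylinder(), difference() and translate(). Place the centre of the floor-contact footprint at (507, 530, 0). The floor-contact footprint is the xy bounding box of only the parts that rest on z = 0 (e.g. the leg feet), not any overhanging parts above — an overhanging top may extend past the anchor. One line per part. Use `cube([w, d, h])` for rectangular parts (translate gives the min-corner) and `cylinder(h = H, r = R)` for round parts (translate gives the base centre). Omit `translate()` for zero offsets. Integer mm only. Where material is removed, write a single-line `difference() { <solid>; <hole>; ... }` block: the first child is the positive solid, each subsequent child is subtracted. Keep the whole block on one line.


difference() { translate([507, 530, 0]) cylinder(h = 888, r = 184); translate([507, 530, 0]) cylinder(h = 888, r = 53); }


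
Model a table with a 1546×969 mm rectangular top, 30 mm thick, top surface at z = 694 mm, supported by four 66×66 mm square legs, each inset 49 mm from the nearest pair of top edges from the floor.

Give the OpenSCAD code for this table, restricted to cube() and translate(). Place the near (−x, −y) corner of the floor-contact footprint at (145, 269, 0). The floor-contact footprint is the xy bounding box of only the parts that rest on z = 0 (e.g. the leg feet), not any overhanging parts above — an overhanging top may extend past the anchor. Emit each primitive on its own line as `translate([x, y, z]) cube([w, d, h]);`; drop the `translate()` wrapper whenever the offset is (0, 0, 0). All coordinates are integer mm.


translate([96, 220, 664]) cube([1546, 969, 30]);
translate([145, 269, 0]) cube([66, 66, 664]);
translate([1527, 269, 0]) cube([66, 66, 664]);
translate([145, 1074, 0]) cube([66, 66, 664]);
translate([1527, 1074, 0]) cube([66, 66, 664]);


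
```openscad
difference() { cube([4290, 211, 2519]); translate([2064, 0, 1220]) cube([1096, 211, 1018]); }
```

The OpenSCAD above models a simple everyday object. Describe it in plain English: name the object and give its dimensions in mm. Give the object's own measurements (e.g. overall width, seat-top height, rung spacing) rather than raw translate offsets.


A wall 4290 mm long (x), 211 mm thick (y), 2519 mm tall, with a rectangular window opening cut through it. The opening is 1096 mm wide and 1018 mm tall; its sill is at z = 1220 mm and its near (−x) edge is 2064 mm from the wall's −x end. The opening passes through the full wall thickness.


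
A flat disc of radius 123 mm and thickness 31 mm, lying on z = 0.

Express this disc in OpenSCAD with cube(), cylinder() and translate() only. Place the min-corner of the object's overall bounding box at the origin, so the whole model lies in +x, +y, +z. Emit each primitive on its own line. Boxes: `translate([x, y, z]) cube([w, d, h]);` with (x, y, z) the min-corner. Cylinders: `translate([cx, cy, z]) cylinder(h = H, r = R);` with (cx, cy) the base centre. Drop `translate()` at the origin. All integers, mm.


translate([123, 123, 0]) cylinder(h = 31, r = 123);


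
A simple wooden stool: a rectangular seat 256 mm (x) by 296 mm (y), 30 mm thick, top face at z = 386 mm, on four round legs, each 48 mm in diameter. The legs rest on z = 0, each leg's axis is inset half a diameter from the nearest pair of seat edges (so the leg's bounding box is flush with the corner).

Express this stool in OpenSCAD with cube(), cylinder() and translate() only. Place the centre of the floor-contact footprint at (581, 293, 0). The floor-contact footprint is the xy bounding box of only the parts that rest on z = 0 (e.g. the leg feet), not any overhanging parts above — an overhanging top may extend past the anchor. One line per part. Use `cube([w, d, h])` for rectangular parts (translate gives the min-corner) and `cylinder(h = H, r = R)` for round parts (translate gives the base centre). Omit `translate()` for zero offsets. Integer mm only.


translate([453, 145, 356]) cube([256, 296, 30]);
translate([477, 169, 0]) cylinder(h = 356, r = 24);
translate([685, 169, 0]) cylinder(h = 356, r = 24);
translate([477, 417, 0]) cylinder(h = 356, r = 24);
translate([685, 417, 0]) cylinder(h = 356, r = 24);


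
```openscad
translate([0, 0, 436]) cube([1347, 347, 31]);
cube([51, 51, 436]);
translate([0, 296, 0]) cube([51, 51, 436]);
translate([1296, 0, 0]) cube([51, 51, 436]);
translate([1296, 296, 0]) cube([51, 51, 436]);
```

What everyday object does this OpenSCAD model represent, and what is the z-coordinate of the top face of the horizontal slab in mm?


A bench. The seat-top height is 467 mm.

A long slab on four corner posts — a bench. The slab sits at z = 436 with thickness 31, so the top is 436 + 31 = 467 mm.


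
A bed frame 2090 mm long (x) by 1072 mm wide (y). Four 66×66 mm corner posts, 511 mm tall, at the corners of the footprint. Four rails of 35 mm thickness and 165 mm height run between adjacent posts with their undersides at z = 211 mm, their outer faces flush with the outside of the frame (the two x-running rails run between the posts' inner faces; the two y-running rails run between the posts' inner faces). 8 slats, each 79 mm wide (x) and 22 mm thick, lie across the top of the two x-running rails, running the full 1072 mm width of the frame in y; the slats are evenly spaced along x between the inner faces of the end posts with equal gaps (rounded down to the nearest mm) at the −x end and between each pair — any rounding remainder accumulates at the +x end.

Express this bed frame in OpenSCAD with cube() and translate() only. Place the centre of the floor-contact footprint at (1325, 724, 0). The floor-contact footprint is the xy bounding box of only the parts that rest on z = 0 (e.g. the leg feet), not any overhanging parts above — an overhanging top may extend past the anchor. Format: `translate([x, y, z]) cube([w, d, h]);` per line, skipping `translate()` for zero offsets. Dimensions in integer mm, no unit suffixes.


// slat z = rail_z + rail_h = 211 + 165 = 376
// slat gap = ⌊(1958 − 8·79) / 9⌋ = 147
translate([280, 188, 0]) cube([66, 66, 511]);
translate([280, 1194, 0]) cube([66, 66, 511]);
translate([2304, 188, 0]) cube([66, 66, 511]);
translate([2304, 1194, 0]) cube([66, 66, 511]);
translate([346, 188, 211]) cube([1958, 35, 165]);
translate([346, 1225, 211]) cube([1958, 35, 165]);
translate([280, 254, 211]) cube([35, 940, 165]);
translate([2335, 254, 211]) cube([35, 940, 165]);
translate([493, 188, 376]) cube([79, 1072, 22]);
translate([719, 188, 376]) cube([79, 1072, 22]);
translate([945, 188, 376]) cube([79, 1072, 22]);
translate([1171, 188, 376]) cube([79, 1072, 22]);
translate([1397, 188, 376]) cube([79, 1072, 22]);
translate([1623, 188, 376]) cube([79, 1072, 22]);
translate([1849, 188, 376]) cube([79, 1072, 22]);
translate([2075, 188, 376]) cube([79, 1072, 22]);


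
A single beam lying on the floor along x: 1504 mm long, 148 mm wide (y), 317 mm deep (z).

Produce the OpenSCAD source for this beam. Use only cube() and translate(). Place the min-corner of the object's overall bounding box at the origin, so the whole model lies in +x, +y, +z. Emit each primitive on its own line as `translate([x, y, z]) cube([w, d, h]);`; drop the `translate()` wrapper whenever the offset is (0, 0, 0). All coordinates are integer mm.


cube([1504, 148, 317]);


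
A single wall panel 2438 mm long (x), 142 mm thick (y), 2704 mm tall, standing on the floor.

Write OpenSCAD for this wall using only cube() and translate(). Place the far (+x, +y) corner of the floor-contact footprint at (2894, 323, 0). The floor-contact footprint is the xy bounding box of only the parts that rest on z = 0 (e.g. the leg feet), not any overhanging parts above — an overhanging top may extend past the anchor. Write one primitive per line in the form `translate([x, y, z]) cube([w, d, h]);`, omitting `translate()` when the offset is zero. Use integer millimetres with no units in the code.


translate([456, 181, 0]) cube([2438, 142, 2704]);


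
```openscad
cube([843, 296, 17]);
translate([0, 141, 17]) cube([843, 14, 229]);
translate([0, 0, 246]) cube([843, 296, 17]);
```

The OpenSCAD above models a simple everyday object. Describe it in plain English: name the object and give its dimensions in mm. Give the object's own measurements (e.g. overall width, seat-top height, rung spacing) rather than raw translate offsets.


An I-beam lying along x, 843 mm long. Overall section height 263 mm. Two flanges 296 mm wide (y) and 17 mm thick, one on the floor and one at the top; a web 14 mm thick runs between them, centred on the flange width.


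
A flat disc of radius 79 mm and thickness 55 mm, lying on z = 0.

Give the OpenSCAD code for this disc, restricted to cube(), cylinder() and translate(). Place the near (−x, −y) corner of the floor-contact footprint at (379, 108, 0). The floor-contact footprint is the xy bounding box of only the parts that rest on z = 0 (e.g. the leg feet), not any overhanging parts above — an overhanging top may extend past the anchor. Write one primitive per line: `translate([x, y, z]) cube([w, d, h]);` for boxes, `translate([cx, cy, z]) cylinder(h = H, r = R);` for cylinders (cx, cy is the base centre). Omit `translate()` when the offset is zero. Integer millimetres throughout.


translate([458, 187, 0]) cylinder(h = 55, r = 79);


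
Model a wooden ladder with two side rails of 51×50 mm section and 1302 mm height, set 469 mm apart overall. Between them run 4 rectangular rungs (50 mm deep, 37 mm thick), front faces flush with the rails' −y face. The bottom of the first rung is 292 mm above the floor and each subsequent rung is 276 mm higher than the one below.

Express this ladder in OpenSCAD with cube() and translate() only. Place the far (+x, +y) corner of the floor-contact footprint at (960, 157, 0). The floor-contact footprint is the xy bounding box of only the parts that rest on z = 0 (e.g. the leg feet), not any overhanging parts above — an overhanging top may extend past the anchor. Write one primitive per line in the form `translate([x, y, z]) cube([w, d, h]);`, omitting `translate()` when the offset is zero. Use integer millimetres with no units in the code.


translate([491, 107, 0]) cube([51, 50, 1302]);
translate([909, 107, 0]) cube([51, 50, 1302]);
translate([542, 107, 292]) cube([367, 50, 37]);
translate([542, 107, 568]) cube([367, 50, 37]);
translate([542, 107, 844]) cube([367, 50, 37]);
translate([542, 107, 1120]) cube([367, 50, 37]);


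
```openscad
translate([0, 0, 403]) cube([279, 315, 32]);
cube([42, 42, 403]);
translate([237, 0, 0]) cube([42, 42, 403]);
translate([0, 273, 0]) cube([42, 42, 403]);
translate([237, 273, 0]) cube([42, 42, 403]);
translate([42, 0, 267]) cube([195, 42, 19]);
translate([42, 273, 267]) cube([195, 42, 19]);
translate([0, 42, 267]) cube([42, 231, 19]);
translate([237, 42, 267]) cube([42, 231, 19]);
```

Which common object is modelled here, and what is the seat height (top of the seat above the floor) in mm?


A stool. The seat height is 435 mm.

A 279×315×32 slab at z = 403 on four corner posts — a stool. The seat top is 403 + 32 = 435 mm.


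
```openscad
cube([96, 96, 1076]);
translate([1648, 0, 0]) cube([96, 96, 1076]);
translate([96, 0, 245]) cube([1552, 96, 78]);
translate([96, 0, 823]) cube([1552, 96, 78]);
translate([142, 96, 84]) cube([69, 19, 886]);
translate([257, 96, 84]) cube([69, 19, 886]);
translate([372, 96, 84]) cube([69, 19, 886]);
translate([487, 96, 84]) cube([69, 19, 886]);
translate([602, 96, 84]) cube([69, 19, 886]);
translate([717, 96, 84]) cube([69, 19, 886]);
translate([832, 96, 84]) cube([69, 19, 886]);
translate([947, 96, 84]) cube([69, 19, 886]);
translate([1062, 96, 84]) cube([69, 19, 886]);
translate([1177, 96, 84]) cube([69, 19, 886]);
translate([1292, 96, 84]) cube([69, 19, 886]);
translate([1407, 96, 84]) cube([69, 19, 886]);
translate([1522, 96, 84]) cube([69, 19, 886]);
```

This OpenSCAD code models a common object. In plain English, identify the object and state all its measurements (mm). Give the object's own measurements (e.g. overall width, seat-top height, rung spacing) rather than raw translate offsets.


A fence section. Two 96×96 mm posts, 1076 mm tall, stand on the floor with a clear span of 1552 mm between their inner faces. Two horizontal rails of 96×78 mm section span the gap between the posts with their undersides at z = 245 mm and z = 823 mm, flush with the posts' −y face. 13 pickets, each 69 mm wide, 19 mm thick and 886 mm tall, are fixed to the +y face of the rails with their bottoms at z = 84 mm, spaced across the span with a 46 mm gap after the −x post and between neighbouring pickets, with 57 mm left before the +x post.


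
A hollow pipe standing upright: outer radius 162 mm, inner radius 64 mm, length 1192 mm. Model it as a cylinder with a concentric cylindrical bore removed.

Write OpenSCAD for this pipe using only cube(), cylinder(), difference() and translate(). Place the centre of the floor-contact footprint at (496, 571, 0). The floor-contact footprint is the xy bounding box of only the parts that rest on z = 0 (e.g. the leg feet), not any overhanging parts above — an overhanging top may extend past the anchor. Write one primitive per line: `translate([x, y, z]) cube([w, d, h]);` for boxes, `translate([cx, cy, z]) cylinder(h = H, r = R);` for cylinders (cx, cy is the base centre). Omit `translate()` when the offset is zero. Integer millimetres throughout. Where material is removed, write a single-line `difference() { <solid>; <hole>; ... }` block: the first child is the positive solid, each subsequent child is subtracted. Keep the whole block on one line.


difference() { translate([496, 571, 0]) cylinder(h = 1192, r = 162); translate([496, 571, 0]) cylinder(h = 1192, r = 64); }


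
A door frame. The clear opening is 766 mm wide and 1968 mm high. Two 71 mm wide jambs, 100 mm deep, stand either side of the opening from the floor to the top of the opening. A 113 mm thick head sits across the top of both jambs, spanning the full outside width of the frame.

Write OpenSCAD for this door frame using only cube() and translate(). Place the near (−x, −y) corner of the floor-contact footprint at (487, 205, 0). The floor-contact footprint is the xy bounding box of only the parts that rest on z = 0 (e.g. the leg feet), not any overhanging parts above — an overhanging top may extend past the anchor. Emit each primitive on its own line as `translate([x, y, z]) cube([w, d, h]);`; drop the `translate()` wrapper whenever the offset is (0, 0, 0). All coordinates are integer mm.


translate([487, 205, 0]) cube([71, 100, 1968]);
translate([1324, 205, 0]) cube([71, 100, 1968]);
translate([487, 205, 1968]) cube([908, 100, 113]);


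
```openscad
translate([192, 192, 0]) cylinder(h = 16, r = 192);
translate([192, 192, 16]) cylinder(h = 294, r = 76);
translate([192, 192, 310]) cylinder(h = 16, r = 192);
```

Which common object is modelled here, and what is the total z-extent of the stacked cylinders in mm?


A spool. The overall height is 326 mm.

Three coaxial cylinders, large–small–large — a spool. Two 16 mm flanges and a 294 mm core give 16 + 294 + 16 = 326 mm.


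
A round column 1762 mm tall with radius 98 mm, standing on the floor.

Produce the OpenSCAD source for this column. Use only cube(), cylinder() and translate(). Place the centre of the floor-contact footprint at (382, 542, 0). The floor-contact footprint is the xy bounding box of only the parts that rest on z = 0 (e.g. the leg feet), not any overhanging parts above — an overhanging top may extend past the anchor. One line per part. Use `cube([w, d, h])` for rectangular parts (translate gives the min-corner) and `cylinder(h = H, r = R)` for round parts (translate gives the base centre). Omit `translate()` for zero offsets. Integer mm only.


translate([382, 542, 0]) cylinder(h = 1762, r = 98);


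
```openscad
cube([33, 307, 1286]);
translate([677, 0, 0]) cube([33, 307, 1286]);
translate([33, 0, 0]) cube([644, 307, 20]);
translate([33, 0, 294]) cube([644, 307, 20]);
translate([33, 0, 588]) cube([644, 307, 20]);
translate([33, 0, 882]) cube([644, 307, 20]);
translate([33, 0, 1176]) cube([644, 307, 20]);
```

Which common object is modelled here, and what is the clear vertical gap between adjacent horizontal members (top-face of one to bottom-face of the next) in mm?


A bookshelf. The clear shelf gap is 274 mm.

Two tall side panels with 5 horizontal boards between them — a bookshelf. The first two shelf undersides are at z = 0 and z = 294; with shelf thickness 20, the clear gap is 294 − 0 − 20 = 274 mm.


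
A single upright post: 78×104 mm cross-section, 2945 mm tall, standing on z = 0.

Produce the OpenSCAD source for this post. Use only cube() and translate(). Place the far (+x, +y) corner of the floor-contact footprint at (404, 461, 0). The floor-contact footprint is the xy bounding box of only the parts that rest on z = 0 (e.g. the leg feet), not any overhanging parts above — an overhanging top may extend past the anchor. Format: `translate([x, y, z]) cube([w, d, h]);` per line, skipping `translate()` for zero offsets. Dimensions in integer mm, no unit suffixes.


translate([326, 357, 0]) cube([78, 104, 2945]);


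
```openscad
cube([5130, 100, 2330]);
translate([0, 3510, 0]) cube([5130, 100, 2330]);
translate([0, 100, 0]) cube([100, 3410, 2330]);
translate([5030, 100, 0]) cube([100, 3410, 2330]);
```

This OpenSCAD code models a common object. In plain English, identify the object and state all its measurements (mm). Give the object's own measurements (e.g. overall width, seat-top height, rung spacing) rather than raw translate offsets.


The wall frame of a small rectangular building: four walls, each 2330 mm tall and 100 mm thick, enclosing a footprint 5130 mm (x) by 3610 mm (y) outside-to-outside, with no floor or roof. The front and back walls (the −y and +y sides) span the full width; the two side walls fit between them.


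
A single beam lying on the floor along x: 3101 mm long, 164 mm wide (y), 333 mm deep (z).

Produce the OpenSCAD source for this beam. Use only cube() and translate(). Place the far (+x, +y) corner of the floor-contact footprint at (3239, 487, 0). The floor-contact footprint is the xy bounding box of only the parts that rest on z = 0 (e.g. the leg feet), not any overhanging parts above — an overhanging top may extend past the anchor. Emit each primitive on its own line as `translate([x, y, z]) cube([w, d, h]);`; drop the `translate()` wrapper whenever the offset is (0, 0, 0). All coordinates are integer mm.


translate([138, 323, 0]) cube([3101, 164, 333]);


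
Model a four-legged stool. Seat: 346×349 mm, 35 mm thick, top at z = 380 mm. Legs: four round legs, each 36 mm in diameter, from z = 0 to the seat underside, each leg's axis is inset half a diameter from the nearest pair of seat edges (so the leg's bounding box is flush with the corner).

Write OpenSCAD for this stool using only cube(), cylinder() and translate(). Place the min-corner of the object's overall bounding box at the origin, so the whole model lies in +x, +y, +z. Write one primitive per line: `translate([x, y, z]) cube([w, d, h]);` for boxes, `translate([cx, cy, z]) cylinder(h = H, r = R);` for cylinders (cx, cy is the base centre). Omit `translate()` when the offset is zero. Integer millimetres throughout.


translate([0, 0, 345]) cube([346, 349, 35]);
translate([18, 18, 0]) cylinder(h = 345, r = 18);
translate([328, 18, 0]) cylinder(h = 345, r = 18);
translate([18, 331, 0]) cylinder(h = 345, r = 18);
translate([328, 331, 0]) cylinder(h = 345, r = 18);


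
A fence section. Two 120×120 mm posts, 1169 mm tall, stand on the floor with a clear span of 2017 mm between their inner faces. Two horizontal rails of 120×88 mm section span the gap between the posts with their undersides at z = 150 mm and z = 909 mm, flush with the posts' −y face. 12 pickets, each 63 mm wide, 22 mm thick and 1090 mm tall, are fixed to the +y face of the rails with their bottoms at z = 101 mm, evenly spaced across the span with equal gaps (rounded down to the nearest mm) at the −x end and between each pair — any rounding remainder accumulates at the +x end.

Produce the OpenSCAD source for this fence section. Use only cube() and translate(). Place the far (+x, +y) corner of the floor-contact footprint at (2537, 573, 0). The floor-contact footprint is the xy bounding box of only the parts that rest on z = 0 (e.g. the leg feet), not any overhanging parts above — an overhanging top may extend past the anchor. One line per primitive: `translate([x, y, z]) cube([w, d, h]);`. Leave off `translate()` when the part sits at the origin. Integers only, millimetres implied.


translate([280, 453, 0]) cube([120, 120, 1169]);
translate([2417, 453, 0]) cube([120, 120, 1169]);
translate([400, 453, 150]) cube([2017, 120, 88]);
translate([400, 453, 909]) cube([2017, 120, 88]);
translate([497, 573, 101]) cube([63, 22, 1090]);
translate([657, 573, 101]) cube([63, 22, 1090]);
translate([817, 573, 101]) cube([63, 22, 1090]);
translate([977, 573, 101]) cube([63, 22, 1090]);
translate([1137, 573, 101]) cube([63, 22, 1090]);
translate([1297, 573, 101]) cube([63, 22, 1090]);
translate([1457, 573, 101]) cube([63, 22, 1090]);
translate([1617, 573, 101]) cube([63, 22, 1090]);
translate([1777, 573, 101]) cube([63, 22, 1090]);
translate([1937, 573, 101]) cube([63, 22, 1090]);
translate([2097, 573, 101]) cube([63, 22, 1090]);
translate([2257, 573, 101]) cube([63, 22, 1090]);


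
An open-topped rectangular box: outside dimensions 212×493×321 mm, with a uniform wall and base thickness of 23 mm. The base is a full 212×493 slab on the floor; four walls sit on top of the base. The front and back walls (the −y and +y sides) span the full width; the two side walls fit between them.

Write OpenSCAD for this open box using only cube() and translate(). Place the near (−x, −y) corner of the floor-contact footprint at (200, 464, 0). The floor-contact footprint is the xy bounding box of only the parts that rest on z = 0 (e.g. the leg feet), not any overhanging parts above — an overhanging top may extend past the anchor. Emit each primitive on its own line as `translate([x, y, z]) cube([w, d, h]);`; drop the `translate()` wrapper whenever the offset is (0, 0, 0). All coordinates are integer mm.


translate([200, 464, 0]) cube([212, 493, 23]);
translate([200, 464, 23]) cube([212, 23, 298]);
translate([200, 934, 23]) cube([212, 23, 298]);
translate([200, 487, 23]) cube([23, 447, 298]);
translate([389, 487, 23]) cube([23, 447, 298]);


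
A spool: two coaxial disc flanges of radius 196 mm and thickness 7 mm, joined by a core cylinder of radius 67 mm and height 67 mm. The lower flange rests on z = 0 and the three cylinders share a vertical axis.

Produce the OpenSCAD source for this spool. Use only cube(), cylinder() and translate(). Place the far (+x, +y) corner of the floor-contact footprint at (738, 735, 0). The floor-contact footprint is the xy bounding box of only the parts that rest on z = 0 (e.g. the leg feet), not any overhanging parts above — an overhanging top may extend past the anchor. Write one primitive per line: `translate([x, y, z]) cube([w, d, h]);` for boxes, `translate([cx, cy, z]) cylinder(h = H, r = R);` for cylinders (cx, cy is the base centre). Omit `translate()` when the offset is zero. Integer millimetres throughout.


translate([542, 539, 0]) cylinder(h = 7, r = 196);
translate([542, 539, 7]) cylinder(h = 67, r = 67);
translate([542, 539, 74]) cylinder(h = 7, r = 196);


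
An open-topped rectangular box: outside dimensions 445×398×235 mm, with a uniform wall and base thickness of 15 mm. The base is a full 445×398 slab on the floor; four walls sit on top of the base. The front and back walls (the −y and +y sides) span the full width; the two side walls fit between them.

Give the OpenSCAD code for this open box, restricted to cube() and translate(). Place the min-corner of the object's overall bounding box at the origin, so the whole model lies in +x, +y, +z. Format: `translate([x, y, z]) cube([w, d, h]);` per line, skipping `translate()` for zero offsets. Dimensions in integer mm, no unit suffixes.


cube([445, 398, 15]);
translate([0, 0, 15]) cube([445, 15, 220]);
translate([0, 383, 15]) cube([445, 15, 220]);
translate([0, 15, 15]) cube([15, 368, 220]);
translate([430, 15, 15]) cube([15, 368, 220]);


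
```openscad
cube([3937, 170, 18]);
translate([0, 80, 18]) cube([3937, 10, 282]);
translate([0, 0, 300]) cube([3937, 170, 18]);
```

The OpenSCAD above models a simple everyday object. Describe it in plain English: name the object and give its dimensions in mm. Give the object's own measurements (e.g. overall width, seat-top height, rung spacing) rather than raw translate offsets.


An I-beam lying along x, 3937 mm long. Overall section height 318 mm. Two flanges 170 mm wide (y) and 18 mm thick, one on the floor and one at the top; a web 10 mm thick runs between them, centred on the flange width.


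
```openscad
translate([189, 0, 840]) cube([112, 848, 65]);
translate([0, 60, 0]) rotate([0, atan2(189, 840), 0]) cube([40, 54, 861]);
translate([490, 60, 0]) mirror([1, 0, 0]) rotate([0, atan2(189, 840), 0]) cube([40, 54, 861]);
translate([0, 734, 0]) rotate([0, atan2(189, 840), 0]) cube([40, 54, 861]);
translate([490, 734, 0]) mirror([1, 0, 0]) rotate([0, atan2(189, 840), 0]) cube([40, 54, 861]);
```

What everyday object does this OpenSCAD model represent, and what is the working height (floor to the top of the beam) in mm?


A sawhorse. The overall height is 905 mm.

A beam across two mirrored pairs of raked legs — a sawhorse. The beam's underside is at z = 840 (matching the legs' vertical rise in atan2(189, 840)) and the beam is 65 mm tall, so its top is at 840 + 65 = 905 mm. The raked legs top out at the beam's underside, so that is the highest point.


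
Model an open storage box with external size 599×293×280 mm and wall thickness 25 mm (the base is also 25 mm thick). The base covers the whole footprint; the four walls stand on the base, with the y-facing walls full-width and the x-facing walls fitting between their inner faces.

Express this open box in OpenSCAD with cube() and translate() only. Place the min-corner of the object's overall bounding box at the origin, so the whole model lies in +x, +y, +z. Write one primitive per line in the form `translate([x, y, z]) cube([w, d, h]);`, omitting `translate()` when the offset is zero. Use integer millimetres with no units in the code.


cube([599, 293, 25]);
translate([0, 0, 25]) cube([599, 25, 255]);
translate([0, 268, 25]) cube([599, 25, 255]);
translate([0, 25, 25]) cube([25, 243, 255]);
translate([574, 25, 25]) cube([25, 243, 255]);


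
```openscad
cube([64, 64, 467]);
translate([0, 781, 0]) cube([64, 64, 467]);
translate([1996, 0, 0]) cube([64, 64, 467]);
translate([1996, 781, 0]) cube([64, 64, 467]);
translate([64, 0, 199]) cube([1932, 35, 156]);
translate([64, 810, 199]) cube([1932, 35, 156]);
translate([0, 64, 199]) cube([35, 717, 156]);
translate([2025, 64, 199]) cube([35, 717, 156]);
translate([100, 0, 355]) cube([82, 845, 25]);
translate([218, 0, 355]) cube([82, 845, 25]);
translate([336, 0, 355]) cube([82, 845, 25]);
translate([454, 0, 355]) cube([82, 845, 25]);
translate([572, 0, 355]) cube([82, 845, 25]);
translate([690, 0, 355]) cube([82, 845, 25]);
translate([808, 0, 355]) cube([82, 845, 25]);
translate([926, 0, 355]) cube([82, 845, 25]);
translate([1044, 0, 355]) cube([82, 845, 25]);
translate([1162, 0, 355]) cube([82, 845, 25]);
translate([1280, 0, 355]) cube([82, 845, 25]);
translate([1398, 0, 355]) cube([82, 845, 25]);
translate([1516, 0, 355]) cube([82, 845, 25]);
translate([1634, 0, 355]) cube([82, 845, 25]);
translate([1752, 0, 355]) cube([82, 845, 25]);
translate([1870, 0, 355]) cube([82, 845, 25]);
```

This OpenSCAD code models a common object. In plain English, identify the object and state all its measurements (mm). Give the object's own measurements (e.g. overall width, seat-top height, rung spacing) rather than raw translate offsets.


A bed frame 2060 mm long (x) by 845 mm wide (y). Four 64×64 mm corner posts, 467 mm tall, at the corners of the footprint. Four rails of 35 mm thickness and 156 mm height run between adjacent posts with their undersides at z = 199 mm, their outer faces flush with the outside of the frame (the two x-running rails run between the posts' inner faces; the two y-running rails run between the posts' inner faces). 16 slats, each 82 mm wide (x) and 25 mm thick, lie across the top of the two x-running rails, running the full 845 mm width of the frame in y; along x they sit between the end posts with a 36 mm gap after the −x posts and between neighbouring slats, leaving 44 mm before the +x posts.


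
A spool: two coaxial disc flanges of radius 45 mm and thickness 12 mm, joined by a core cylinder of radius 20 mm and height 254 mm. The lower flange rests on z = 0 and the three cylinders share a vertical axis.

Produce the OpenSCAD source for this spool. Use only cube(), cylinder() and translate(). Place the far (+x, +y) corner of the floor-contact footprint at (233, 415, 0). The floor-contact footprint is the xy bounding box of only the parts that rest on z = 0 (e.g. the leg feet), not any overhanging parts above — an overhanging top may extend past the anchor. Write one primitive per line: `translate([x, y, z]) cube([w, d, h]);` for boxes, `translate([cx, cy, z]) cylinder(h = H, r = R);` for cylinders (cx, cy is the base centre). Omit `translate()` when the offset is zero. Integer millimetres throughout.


translate([188, 370, 0]) cylinder(h = 12, r = 45);
translate([188, 370, 12]) cylinder(h = 254, r = 20);
translate([188, 370, 266]) cylinder(h = 12, r = 45);


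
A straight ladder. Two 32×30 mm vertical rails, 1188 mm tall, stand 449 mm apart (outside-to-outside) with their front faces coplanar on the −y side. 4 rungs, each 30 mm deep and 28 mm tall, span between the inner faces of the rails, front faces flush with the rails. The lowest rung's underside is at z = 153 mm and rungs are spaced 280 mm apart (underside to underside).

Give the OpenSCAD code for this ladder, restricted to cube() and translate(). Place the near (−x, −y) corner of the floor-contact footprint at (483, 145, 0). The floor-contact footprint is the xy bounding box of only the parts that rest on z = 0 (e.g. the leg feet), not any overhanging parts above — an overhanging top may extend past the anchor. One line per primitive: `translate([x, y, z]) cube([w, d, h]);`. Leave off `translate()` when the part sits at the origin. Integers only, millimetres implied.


translate([483, 145, 0]) cube([32, 30, 1188]);
translate([900, 145, 0]) cube([32, 30, 1188]);
translate([515, 145, 153]) cube([385, 30, 28]);
translate([515, 145, 433]) cube([385, 30, 28]);
translate([515, 145, 713]) cube([385, 30, 28]);
translate([515, 145, 993]) cube([385, 30, 28]);


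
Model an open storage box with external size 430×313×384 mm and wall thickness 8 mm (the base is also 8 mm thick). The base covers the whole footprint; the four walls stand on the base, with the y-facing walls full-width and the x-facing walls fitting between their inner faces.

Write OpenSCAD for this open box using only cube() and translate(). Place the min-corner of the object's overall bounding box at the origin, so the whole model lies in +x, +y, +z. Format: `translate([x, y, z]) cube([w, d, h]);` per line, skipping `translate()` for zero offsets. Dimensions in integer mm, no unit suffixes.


cube([430, 313, 8]);
translate([0, 0, 8]) cube([430, 8, 376]);
translate([0, 305, 8]) cube([430, 8, 376]);
translate([0, 8, 8]) cube([8, 297, 376]);
translate([422, 8, 8]) cube([8, 297, 376]);


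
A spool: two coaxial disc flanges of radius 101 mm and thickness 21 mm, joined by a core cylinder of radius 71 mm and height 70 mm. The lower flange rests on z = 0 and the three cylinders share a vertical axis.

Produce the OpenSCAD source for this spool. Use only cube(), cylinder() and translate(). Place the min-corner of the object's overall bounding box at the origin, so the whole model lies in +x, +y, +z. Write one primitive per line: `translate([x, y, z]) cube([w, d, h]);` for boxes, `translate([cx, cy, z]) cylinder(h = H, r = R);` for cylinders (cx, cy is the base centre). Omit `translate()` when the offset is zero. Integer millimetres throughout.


translate([101, 101, 0]) cylinder(h = 21, r = 101);
translate([101, 101, 21]) cylinder(h = 70, r = 71);
translate([101, 101, 91]) cylinder(h = 21, r = 101);


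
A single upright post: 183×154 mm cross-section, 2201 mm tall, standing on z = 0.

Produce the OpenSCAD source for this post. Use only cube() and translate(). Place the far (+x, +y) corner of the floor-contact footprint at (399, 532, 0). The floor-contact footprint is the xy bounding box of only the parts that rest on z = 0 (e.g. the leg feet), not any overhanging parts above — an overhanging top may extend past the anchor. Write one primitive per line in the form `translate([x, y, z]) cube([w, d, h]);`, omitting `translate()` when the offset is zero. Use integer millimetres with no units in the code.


translate([216, 378, 0]) cube([183, 154, 2201]);


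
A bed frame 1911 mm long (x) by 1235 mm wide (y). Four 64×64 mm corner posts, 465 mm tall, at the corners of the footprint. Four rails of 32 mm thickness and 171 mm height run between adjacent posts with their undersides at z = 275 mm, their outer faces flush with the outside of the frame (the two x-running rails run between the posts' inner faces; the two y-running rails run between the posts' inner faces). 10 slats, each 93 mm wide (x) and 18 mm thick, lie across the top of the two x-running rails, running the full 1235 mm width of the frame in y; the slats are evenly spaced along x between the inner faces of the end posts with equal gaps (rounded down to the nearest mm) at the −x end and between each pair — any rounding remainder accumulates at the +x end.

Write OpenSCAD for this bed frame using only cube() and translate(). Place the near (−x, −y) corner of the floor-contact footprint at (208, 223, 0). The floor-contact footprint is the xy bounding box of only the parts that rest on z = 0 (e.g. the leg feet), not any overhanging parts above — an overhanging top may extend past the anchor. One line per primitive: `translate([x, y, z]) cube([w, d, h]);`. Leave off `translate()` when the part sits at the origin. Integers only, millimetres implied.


translate([208, 223, 0]) cube([64, 64, 465]);
translate([208, 1394, 0]) cube([64, 64, 465]);
translate([2055, 223, 0]) cube([64, 64, 465]);
translate([2055, 1394, 0]) cube([64, 64, 465]);
translate([272, 223, 275]) cube([1783, 32, 171]);
translate([272, 1426, 275]) cube([1783, 32, 171]);
translate([208, 287, 275]) cube([32, 1107, 171]);
translate([2087, 287, 275]) cube([32, 1107, 171]);
translate([349, 223, 446]) cube([93, 1235, 18]);
translate([519, 223, 446]) cube([93, 1235, 18]);
translate([689, 223, 446]) cube([93, 1235, 18]);
translate([859, 223, 446]) cube([93, 1235, 18]);
translate([1029, 223, 446]) cube([93, 1235, 18]);
translate([1199, 223, 446]) cube([93, 1235, 18]);
translate([1369, 223, 446]) cube([93, 1235, 18]);
translate([1539, 223, 446]) cube([93, 1235, 18]);
translate([1709, 223, 446]) cube([93, 1235, 18]);
translate([1879, 223, 446]) cube([93, 1235, 18]);


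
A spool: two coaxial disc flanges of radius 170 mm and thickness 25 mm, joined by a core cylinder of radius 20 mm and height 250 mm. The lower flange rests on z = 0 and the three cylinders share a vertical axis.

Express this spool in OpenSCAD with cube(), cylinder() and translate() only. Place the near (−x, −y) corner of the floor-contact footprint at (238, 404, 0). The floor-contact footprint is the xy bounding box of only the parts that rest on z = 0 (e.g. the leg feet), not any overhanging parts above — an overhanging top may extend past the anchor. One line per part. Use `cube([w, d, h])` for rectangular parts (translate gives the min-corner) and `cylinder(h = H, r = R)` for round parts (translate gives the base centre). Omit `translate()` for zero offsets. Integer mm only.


translate([408, 574, 0]) cylinder(h = 25, r = 170);
translate([408, 574, 25]) cylinder(h = 250, r = 20);
translate([408, 574, 275]) cylinder(h = 25, r = 170);
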